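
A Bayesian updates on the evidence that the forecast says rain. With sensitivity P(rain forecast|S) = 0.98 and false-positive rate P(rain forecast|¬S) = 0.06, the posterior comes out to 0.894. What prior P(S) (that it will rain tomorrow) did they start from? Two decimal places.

In odds form, posterior odds = prior odds × likelihood ratio, so prior odds = posterior odds ÷ LR.
Posterior odds = 0.894/(1−0.894) = 8.4340. LR = 0.98/0.06 = 16.3333.
Prior odds = 8.4340/16.3333 = 0.5164, so P(S) = 0.5164/(1+0.5164) ≈ 0.34.

P(S) = 0.34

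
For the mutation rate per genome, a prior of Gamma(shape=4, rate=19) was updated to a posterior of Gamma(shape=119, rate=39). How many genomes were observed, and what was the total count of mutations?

A Gamma(α, β) prior (rate parametrization) on a Poisson rate with n observations summing to S gives posterior Gamma(α+S, β+n).
Matching: Σxᵢ = 119 − 4 = 115 and n = 39 − 19 = 20.

n = 20 genomes with total 115 mutations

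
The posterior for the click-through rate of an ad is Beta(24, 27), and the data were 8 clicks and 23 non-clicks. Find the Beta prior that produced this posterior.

Beta(16, 4)

Under Beta–binomial conjugacy the posterior parameters are (a+s, b+f).
Subtract the data counts: 24−8=16, 27−23=4.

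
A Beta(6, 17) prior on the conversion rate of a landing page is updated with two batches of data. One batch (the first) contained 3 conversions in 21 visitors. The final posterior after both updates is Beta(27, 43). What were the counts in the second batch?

18 conversions and 8 bounces

Sequential conjugate updates are equivalent to a single update on the pooled data, so total successes = posterior α − prior α and total failures = posterior β − prior β.
Total across both batches: 27−6=21 conversions, 43−17=26 bounces.
Subtract the first batch: 21−3=18 conversions and 26−18=8 bounces.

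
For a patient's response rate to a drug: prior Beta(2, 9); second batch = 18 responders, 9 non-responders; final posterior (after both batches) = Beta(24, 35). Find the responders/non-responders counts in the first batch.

4 responders and 17 non-responders

Because Beta–binomial updating is additive in the counts, the combined data contributed (α_post−α_prior, β_post−β_prior) successes and failures.
Total across both batches: 24−2=22 responders, 35−9=26 non-responders.
Subtract the second batch: 22−18=4 responders and 26−9=17 non-responders.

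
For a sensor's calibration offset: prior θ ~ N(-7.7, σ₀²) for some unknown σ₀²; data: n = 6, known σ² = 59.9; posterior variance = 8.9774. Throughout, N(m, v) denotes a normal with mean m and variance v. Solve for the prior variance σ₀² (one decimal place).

For the Normal–Normal model with known σ², precisions add: τ_n = τ₀ + n/σ².
So 1/σ₀² = 1/8.9774 − 6/59.9 = 0.111391 − 0.100167 = 0.011224.
Hence σ₀² = 1/0.011224 ≈ 89.1.

σ₀² = 89.1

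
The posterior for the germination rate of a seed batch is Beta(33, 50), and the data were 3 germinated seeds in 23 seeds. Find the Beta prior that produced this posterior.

Beta(30, 30)

Beta is conjugate to the binomial likelihood: posterior = Beta(α+s, β+f).
So α = 33 − 3 = 30 and β = 50 − 20 = 30.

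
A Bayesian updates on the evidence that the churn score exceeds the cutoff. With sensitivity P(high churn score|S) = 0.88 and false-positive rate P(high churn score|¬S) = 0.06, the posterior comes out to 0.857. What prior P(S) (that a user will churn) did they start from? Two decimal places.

Bayes' rule in odds form gives O(S|E) = O(S)·[P(E|S)/P(E|¬S)], hence O(S) = O(S|E)/LR.
Posterior odds = 0.857/(1−0.857) = 5.9930. LR = 0.88/0.06 = 14.6667.
Prior odds = 5.9930/14.6667 = 0.4086, so P(S) = 0.4086/(1+0.4086) ≈ 0.29.

P(S) = 0.29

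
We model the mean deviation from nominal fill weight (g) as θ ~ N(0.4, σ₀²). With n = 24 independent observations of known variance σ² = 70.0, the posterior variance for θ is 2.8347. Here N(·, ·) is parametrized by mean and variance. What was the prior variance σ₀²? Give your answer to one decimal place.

σ₀² = 100.9

For the Normal–Normal model with known σ², precisions add: τ_n = τ₀ + n/σ².
So 1/σ₀² = 1/2.8347 − 24/70.0 = 0.352771 − 0.342857 = 0.009914.
Hence σ₀² = 1/0.009914 ≈ 100.9.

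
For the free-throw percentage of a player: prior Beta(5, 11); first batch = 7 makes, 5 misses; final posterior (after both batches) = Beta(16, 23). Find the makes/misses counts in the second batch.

Sequential conjugate updates are equivalent to a single update on the pooled data, so total successes = posterior α − prior α and total failures = posterior β − prior β.
Total across both batches: 16−5=11 makes, 23−11=12 misses.
Subtract the first batch: 11−7=4 makes and 12−5=7 misses.

4 makes and 7 misses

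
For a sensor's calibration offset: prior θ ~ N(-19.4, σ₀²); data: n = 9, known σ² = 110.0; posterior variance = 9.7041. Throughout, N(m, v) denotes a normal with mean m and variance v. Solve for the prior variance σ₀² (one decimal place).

σ₀² = 47.1

For the Normal–Normal model with known σ², precisions add: τ_n = τ₀ + n/σ².
So 1/σ₀² = 1/9.7041 − 9/110.0 = 0.103049 − 0.081818 = 0.021231.
Hence σ₀² = 1/0.021231 ≈ 47.1.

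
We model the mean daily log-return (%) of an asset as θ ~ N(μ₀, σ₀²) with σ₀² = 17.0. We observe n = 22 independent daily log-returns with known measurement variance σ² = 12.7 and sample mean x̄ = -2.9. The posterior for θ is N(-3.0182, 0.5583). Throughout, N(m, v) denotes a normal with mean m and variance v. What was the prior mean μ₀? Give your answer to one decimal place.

μ₀ = -6.5

The posterior mean is a precision-weighted average: μ_n = (τ₀μ₀ + τ_data·x̄)/(τ₀+τ_data), with τ₀=1/σ₀² and τ_data=n/σ².
Here τ₀ = 1/17.0 = 0.058824 and τ_data = 22/12.7 = 1.732283, so τ_n = 1.791107.
Rearranging for μ₀: μ₀ = (μ_n·τ_n − τ_data·x̄)/τ₀ = (-3.0182·1.791107 − 1.732283·-2.9) / 0.058824 = -0.382298/0.058824 ≈ -6.5.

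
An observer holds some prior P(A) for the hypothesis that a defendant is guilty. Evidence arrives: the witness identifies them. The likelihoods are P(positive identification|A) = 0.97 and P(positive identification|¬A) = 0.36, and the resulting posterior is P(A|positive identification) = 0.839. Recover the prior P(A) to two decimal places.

In odds form, posterior odds = prior odds × likelihood ratio, so prior odds = posterior odds ÷ LR.
Posterior odds = 0.839/(1−0.839) = 5.2112. LR = 0.97/0.36 = 2.6944.
Prior odds = 5.2112/2.6944 = 1.9341, so P(A) = 1.9341/(1+1.9341) ≈ 0.66.

P(A) = 0.66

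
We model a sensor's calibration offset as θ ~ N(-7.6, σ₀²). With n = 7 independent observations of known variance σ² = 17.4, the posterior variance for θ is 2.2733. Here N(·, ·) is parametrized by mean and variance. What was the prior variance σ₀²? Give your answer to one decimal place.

σ₀² = 26.6

For the Normal–Normal model with known σ², precisions add: τ_n = τ₀ + n/σ².
So 1/σ₀² = 1/2.2733 − 7/17.4 = 0.439889 − 0.402299 = 0.037590.
Hence σ₀² = 1/0.037590 ≈ 26.6.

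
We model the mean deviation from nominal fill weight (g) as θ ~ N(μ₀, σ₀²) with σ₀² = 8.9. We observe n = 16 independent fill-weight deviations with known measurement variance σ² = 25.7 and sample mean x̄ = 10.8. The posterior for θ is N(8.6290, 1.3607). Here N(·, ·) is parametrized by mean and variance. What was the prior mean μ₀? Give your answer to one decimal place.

With known observation variance, the Normal–Normal posterior has precision τ_n = τ₀ + n/σ² and mean μ_n = (τ₀μ₀ + (n/σ²)x̄)/τ_n.
Here τ₀ = 1/8.9 = 0.112360 and τ_data = 16/25.7 = 0.622568, so τ_n = 0.734928.
Rearranging for μ₀: μ₀ = (μ_n·τ_n − τ_data·x̄)/τ₀ = (8.6290·0.734928 − 0.622568·10.8) / 0.112360 = -0.382041/0.112360 ≈ -3.4.

μ₀ = -3.4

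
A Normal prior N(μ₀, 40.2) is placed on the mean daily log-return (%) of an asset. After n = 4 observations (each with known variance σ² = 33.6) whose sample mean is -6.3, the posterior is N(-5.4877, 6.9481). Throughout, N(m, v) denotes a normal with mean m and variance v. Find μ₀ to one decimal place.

With known observation variance, the Normal–Normal posterior has precision τ_n = τ₀ + n/σ² and mean μ_n = (τ₀μ₀ + (n/σ²)x̄)/τ_n.
Here τ₀ = 1/40.2 = 0.024876 and τ_data = 4/33.6 = 0.119048, so τ_n = 0.143924.
Rearranging for μ₀: μ₀ = (μ_n·τ_n − τ_data·x̄)/τ₀ = (-5.4877·0.143924 − 0.119048·-6.3) / 0.024876 = -0.039809/0.024876 ≈ -1.6.

μ₀ = -1.6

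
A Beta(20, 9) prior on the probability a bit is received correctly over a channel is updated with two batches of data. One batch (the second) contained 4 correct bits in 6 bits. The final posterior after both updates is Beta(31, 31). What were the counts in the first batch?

7 correct bits and 20 errors

Because Beta–binomial updating is additive in the counts, the combined data contributed (α_post−α_prior, β_post−β_prior) successes and failures.
Total across both batches: 31−20=11 correct bits, 31−9=22 errors.
Subtract the second batch: 11−4=7 correct bits and 22−2=20 errors.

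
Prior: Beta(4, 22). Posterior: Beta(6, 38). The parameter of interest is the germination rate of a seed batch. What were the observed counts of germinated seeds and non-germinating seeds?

2 germinated seeds and 16 non-germinating seeds

Under Beta–binomial conjugacy the posterior parameters are (α+s, β+f).
Match parameters: s=6−4=2, f=38−22=16.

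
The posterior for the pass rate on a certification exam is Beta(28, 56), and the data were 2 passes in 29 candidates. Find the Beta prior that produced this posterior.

Beta(26, 29)

Under Beta–binomial conjugacy the posterior parameters are (α+s, β+f).
So α = 28 − 2 = 26 and β = 56 − 27 = 29.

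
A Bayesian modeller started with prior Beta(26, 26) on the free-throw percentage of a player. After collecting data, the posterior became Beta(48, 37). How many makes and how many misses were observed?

22 makes and 11 misses

Under Beta–binomial conjugacy the posterior parameters are (α+s, β+f).
So s = 48 − 26 = 22 and f = 37 − 26 = 11.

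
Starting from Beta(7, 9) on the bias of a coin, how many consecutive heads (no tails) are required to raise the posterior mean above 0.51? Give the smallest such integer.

After k heads and 0 tails the posterior is Beta(7+k, 9), with mean (7+k)/(7+9+k).
Set (7+k)/(16+k) > 0.51 and solve: k > (0.51·16 − 7)/(1 − 0.51) = 2.367.
The smallest integer exceeding 2.367 is 3, and checking k=3: (10)/(19) = 0.5263 > 0.51.

k = 3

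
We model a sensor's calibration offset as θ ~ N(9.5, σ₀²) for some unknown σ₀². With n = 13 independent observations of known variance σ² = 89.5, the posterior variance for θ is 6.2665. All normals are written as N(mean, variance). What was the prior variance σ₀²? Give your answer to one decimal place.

Posterior precision equals prior precision plus data precision: 1/σ_n² = 1/σ₀² + n/σ².
So 1/σ₀² = 1/6.2665 − 13/89.5 = 0.159579 − 0.145251 = 0.014328.
Hence σ₀² = 1/0.014328 ≈ 69.8.

σ₀² = 69.8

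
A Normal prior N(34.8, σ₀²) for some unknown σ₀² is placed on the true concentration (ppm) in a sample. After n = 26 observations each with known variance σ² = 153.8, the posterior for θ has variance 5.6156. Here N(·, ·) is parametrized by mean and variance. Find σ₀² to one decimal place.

For the Normal–Normal model with known σ², precisions add: τ_n = τ₀ + n/σ².
So 1/σ₀² = 1/5.6156 − 26/153.8 = 0.178075 − 0.169051 = 0.009024.
Hence σ₀² = 1/0.009024 ≈ 110.8.

σ₀² = 110.8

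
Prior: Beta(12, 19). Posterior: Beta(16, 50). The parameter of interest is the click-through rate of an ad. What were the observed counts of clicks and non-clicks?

4 clicks and 31 non-clicks

Under Beta–binomial conjugacy the posterior parameters are (α+s, β+f).
So s = 16 − 12 = 4 and f = 50 − 19 = 31.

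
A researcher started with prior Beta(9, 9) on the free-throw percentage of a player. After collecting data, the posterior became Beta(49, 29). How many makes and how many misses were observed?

40 makes and 20 misses

A Beta(a, b) prior with s successes and f failures in binomial data gives a Beta(a+s, b+f) posterior.
Match parameters: s=49−9=40, f=29−9=20.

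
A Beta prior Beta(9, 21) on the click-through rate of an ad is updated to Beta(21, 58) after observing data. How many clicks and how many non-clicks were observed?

Beta is conjugate to the binomial likelihood: posterior = Beta(α+s, β+f).
Match parameters: s=21−9=12, f=58−21=37.

12 clicks and 37 non-clicks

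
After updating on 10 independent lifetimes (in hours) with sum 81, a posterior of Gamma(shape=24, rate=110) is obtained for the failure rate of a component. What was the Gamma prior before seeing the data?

For an exponential likelihood with a Gamma(α, β) prior on the rate, n observations with total T give posterior Gamma(α+n, β+T).
So α = 24 − 10 = 14 and β = 110 − 81 = 29.

Gamma(shape=14, rate=29)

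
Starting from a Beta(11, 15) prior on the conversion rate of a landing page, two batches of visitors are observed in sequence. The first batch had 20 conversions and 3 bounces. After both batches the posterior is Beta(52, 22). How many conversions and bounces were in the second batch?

21 conversions and 4 bounces

Because Beta–binomial updating is additive in the counts, the combined data contributed (α_post−α_prior, β_post−β_prior) successes and failures.
Total across both batches: 52−11=41 conversions, 22−15=7 bounces.
Subtract the first batch: 41−20=21 conversions and 7−3=4 bounces.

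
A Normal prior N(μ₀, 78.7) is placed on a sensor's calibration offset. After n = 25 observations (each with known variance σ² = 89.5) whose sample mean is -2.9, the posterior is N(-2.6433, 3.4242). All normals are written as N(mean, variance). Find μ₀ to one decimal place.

The posterior mean is a precision-weighted average: μ_n = (τ₀μ₀ + τ_data·x̄)/(τ₀+τ_data), with τ₀=1/σ₀² and τ_data=n/σ².
Here τ₀ = 1/78.7 = 0.012706 and τ_data = 25/89.5 = 0.279330, so τ_n = 0.292036.
Rearranging for μ₀: μ₀ = (μ_n·τ_n − τ_data·x̄)/τ₀ = (-2.6433·0.292036 − 0.279330·-2.9) / 0.012706 = 0.038118/0.012706 ≈ 3.0.

μ₀ = 3.0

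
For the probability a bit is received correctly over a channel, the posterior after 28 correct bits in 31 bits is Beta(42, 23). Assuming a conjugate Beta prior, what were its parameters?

Beta is conjugate to the binomial likelihood: posterior = Beta(α+s, β+f).
So α = 42 − 28 = 14 and β = 23 − 3 = 20.

Beta(14, 20)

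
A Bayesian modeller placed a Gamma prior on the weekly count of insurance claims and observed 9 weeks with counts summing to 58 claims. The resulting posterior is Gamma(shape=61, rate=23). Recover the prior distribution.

Gamma–Poisson conjugacy: posterior shape = α + Σxᵢ, posterior rate = β + n.
So α = 61 − 58 = 3 and β = 23 − 9 = 14.

Gamma(shape=3, rate=14)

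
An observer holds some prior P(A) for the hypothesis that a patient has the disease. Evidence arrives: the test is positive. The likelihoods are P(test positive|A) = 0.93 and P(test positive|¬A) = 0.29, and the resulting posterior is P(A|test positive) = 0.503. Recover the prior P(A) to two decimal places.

In odds form, posterior odds = prior odds × likelihood ratio, so prior odds = posterior odds ÷ LR.
Posterior odds = 0.503/(1−0.503) = 1.0121. LR = 0.93/0.29 = 3.2069.
Prior odds = 1.0121/3.2069 = 0.3156, so P(A) = 0.3156/(1+0.3156) ≈ 0.24.

P(A) = 0.24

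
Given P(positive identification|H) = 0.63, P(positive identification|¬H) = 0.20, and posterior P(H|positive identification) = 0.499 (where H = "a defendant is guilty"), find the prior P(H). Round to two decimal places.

In odds form, posterior odds = prior odds × likelihood ratio, so prior odds = posterior odds ÷ LR.
Posterior odds = 0.499/(1−0.499) = 0.9960. LR = 0.63/0.20 = 3.1500.
Prior odds = 0.9960/3.1500 = 0.3162, so P(H) = 0.3162/(1+0.3162) ≈ 0.24.

P(H) = 0.24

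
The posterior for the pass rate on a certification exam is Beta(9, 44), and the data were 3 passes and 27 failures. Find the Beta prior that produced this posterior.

A Beta(a, b) prior with s successes and f failures in binomial data gives a Beta(a+s, b+f) posterior.
Subtract the data counts: 9−3=6, 44−27=17.

Beta(6, 17)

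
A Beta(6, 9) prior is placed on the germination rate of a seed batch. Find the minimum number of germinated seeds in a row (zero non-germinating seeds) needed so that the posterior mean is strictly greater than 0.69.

After k germinated seeds and 0 non-germinating seeds the posterior is Beta(6+k, 9), with mean (6+k)/(6+9+k).
Set (6+k)/(15+k) > 0.69 and solve: k > (0.69·15 − 6)/(1 − 0.69) = 14.032.
The smallest integer exceeding 14.032 is 15.

k = 15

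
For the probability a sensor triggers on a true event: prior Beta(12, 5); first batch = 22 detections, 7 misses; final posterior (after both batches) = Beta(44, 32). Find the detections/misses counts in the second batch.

10 detections and 20 misses

Sequential conjugate updates are equivalent to a single update on the pooled data, so total successes = posterior α − prior α and total failures = posterior β − prior β.
Total across both batches: 44−12=32 detections, 32−5=27 misses.
Subtract the first batch: 32−22=10 detections and 27−7=20 misses.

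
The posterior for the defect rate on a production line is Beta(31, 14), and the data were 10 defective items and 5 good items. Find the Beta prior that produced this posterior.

Under Beta–binomial conjugacy the posterior parameters are (a+s, b+f).
Subtract the data counts: 31−10=21, 14−5=9.

Beta(21, 9)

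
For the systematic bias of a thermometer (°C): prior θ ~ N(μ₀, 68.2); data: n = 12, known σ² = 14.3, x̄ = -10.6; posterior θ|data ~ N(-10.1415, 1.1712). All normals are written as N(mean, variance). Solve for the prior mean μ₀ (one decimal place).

μ₀ = 16.1

With known observation variance, the Normal–Normal posterior has precision τ_n = τ₀ + n/σ² and mean μ_n = (τ₀μ₀ + (n/σ²)x̄)/τ_n.
Here τ₀ = 1/68.2 = 0.014663 and τ_data = 12/14.3 = 0.839161, so τ_n = 0.853824.
Rearranging for μ₀: μ₀ = (μ_n·τ_n − τ_data·x̄)/τ₀ = (-10.1415·0.853824 − 0.839161·-10.6) / 0.014663 = 0.236051/0.014663 ≈ 16.1.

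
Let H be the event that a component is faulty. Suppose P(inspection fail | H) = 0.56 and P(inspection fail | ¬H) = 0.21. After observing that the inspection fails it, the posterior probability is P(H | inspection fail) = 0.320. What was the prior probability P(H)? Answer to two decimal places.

P(H) = 0.15

In odds form, posterior odds = prior odds × likelihood ratio, so prior odds = posterior odds ÷ LR.
Posterior odds = 0.320/(1−0.320) = 0.4706. LR = 0.56/0.21 = 2.6667.
Prior odds = 0.4706/2.6667 = 0.1765, so P(H) = 0.1765/(1+0.1765) ≈ 0.15.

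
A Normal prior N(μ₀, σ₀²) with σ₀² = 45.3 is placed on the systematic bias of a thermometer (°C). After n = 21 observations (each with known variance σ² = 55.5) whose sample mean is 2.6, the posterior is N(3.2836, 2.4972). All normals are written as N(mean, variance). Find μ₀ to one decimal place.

μ₀ = 15.0

The posterior mean is a precision-weighted average: μ_n = (τ₀μ₀ + τ_data·x̄)/(τ₀+τ_data), with τ₀=1/σ₀² and τ_data=n/σ².
Here τ₀ = 1/45.3 = 0.022075 and τ_data = 21/55.5 = 0.378378, so τ_n = 0.400453.
Rearranging for μ₀: μ₀ = (μ_n·τ_n − τ_data·x̄)/τ₀ = (3.2836·0.400453 − 0.378378·2.6) / 0.022075 = 0.331145/0.022075 ≈ 15.0.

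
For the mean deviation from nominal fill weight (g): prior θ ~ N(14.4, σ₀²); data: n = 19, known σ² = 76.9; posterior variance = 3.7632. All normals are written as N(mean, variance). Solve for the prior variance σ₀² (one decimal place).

σ₀² = 53.6

For the Normal–Normal model with known σ², precisions add: τ_n = τ₀ + n/σ².
So 1/σ₀² = 1/3.7632 − 19/76.9 = 0.265731 − 0.247074 = 0.018657.
Hence σ₀² = 1/0.018657 ≈ 53.6.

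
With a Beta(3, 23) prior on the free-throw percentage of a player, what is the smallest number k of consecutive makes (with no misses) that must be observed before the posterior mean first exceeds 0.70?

After k makes and 0 misses the posterior is Beta(3+k, 23), with mean (3+k)/(3+23+k).
Set (3+k)/(26+k) > 0.70 and solve: k > (0.70·26 − 3)/(1 − 0.70) = 50.667.
The smallest integer exceeding 50.667 is 51, and checking k=51: (54)/(77) = 0.7013 > 0.70.

k = 51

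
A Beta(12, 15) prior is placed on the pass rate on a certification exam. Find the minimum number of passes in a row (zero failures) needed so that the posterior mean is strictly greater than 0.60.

k = 11

After k passes and 0 failures the posterior is Beta(12+k, 15), with mean (12+k)/(12+15+k).
Set (12+k)/(27+k) > 0.60 and solve: k > (0.60·27 − 12)/(1 − 0.60) = 10.500.
The smallest integer exceeding 10.500 is 11, and checking k=11: (23)/(38) = 0.6053 > 0.60.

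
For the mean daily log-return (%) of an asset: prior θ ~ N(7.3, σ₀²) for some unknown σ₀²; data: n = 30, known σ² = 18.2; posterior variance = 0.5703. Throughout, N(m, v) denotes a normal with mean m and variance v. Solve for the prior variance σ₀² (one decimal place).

σ₀² = 9.5

Posterior precision equals prior precision plus data precision: 1/σ_n² = 1/σ₀² + n/σ².
So 1/σ₀² = 1/0.5703 − 30/18.2 = 1.753463 − 1.648352 = 0.105111.
Hence σ₀² = 1/0.105111 ≈ 9.5.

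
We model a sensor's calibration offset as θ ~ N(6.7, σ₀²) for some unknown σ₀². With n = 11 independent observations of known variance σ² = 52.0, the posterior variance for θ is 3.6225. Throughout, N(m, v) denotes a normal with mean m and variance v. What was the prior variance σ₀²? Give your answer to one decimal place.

Posterior precision equals prior precision plus data precision: 1/σ_n² = 1/σ₀² + n/σ².
So 1/σ₀² = 1/3.6225 − 11/52.0 = 0.276052 − 0.211538 = 0.064514.
Hence σ₀² = 1/0.064514 ≈ 15.5.

σ₀² = 15.5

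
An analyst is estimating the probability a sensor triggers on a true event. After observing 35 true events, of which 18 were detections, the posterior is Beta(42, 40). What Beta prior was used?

A Beta(α, β) prior with s successes and f failures in binomial data gives a Beta(α+s, β+f) posterior.
Subtract the data counts: 42−18=24, 40−17=23.

Beta(24, 23)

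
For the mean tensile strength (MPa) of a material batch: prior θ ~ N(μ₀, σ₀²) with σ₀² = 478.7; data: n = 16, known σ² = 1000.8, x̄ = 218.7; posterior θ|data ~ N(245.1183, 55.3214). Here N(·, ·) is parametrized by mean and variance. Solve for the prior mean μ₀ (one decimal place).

The posterior mean is a precision-weighted average: μ_n = (τ₀μ₀ + τ_data·x̄)/(τ₀+τ_data), with τ₀=1/σ₀² and τ_data=n/σ².
Here τ₀ = 1/478.7 = 0.002089 and τ_data = 16/1000.8 = 0.015987, so τ_n = 0.018076.
Rearranging for μ₀: μ₀ = (μ_n·τ_n − τ_data·x̄)/τ₀ = (245.1183·0.018076 − 0.015987·218.7) / 0.002089 = 0.934401/0.002089 ≈ 447.3.

μ₀ = 447.3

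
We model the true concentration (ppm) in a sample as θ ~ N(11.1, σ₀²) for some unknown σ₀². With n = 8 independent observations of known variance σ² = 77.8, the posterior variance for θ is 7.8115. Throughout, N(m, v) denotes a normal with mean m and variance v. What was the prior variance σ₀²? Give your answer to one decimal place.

σ₀² = 39.7

Posterior precision equals prior precision plus data precision: 1/σ_n² = 1/σ₀² + n/σ².
So 1/σ₀² = 1/7.8115 − 8/77.8 = 0.128016 − 0.102828 = 0.025188.
Hence σ₀² = 1/0.025188 ≈ 39.7.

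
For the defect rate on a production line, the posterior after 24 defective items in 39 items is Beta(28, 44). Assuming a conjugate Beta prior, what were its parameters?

Under Beta–binomial conjugacy the posterior parameters are (a+s, b+f).
Subtract the data counts: 28−24=4, 44−15=29.

Beta(4, 29)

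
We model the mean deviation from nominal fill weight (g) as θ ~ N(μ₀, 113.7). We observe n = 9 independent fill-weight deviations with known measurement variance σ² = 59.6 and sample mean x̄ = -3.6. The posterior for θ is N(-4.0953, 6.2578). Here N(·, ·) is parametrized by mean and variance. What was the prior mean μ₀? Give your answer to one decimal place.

μ₀ = -12.6

With known observation variance, the Normal–Normal posterior has precision τ_n = τ₀ + n/σ² and mean μ_n = (τ₀μ₀ + (n/σ²)x̄)/τ_n.
Here τ₀ = 1/113.7 = 0.008795 and τ_data = 9/59.6 = 0.151007, so τ_n = 0.159802.
Rearranging for μ₀: μ₀ = (μ_n·τ_n − τ_data·x̄)/τ₀ = (-4.0953·0.159802 − 0.151007·-3.6) / 0.008795 = -0.110812/0.008795 ≈ -12.6.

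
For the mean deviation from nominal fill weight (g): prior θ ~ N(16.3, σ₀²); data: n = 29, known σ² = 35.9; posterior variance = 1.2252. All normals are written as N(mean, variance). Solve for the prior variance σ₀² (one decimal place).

Posterior precision equals prior precision plus data precision: 1/σ_n² = 1/σ₀² + n/σ².
So 1/σ₀² = 1/1.2252 − 29/35.9 = 0.816193 − 0.807799 = 0.008394.
Hence σ₀² = 1/0.008394 ≈ 119.1.

σ₀² = 119.1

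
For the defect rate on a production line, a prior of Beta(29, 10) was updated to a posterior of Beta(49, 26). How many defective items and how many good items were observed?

20 defective items and 16 good items

Beta is conjugate to the binomial likelihood: posterior = Beta(a+s, b+f).
Match parameters: s=49−29=20, f=26−10=16.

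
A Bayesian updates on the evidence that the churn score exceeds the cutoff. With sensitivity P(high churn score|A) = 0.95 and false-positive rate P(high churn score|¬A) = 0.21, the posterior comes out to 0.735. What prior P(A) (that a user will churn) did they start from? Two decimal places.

P(A) = 0.38

Bayes' rule in odds form gives O(A|E) = O(A)·[P(E|A)/P(E|¬A)], hence O(A) = O(A|E)/LR.
Posterior odds = 0.735/(1−0.735) = 2.7736. LR = 0.95/0.21 = 4.5238.
Prior odds = 2.7736/4.5238 = 0.6131, so P(A) = 0.6131/(1+0.6131) ≈ 0.38.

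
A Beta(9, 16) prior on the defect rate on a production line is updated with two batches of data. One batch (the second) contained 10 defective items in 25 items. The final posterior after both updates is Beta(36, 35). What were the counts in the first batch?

Sequential conjugate updates are equivalent to a single update on the pooled data, so total successes = posterior α − prior α and total failures = posterior β − prior β.
Total across both batches: 36−9=27 defective items, 35−16=19 good items.
Subtract the second batch: 27−10=17 defective items and 19−15=4 good items.

17 defective items and 4 good items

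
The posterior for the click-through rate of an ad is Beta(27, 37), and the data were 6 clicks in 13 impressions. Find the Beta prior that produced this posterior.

Beta(21, 30)

Beta is conjugate to the binomial likelihood: posterior = Beta(a+s, b+f).
Subtract the data counts: 27−6=21, 37−7=30.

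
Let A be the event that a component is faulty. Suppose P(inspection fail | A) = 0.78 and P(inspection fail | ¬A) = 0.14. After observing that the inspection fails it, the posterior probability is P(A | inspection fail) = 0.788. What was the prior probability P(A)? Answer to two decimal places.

Bayes' rule in odds form gives O(A|E) = O(A)·[P(E|A)/P(E|¬A)], hence O(A) = O(A|E)/LR.
Posterior odds = 0.788/(1−0.788) = 3.7170. LR = 0.78/0.14 = 5.5714.
Prior odds = 3.7170/5.5714 = 0.6672, so P(A) = 0.6672/(1+0.6672) ≈ 0.40.

P(A) = 0.40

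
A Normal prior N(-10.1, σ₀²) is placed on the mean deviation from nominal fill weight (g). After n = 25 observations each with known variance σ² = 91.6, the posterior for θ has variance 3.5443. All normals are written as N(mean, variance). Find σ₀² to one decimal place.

For the Normal–Normal model with known σ², precisions add: τ_n = τ₀ + n/σ².
So 1/σ₀² = 1/3.5443 − 25/91.6 = 0.282143 − 0.272926 = 0.009217.
Hence σ₀² = 1/0.009217 ≈ 108.5.

σ₀² = 108.5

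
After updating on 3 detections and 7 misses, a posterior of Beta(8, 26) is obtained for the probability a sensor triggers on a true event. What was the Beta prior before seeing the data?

Beta(5, 19)

Beta is conjugate to the binomial likelihood: posterior = Beta(a+s, b+f).
Subtract the data counts: 8−3=5, 26−7=19.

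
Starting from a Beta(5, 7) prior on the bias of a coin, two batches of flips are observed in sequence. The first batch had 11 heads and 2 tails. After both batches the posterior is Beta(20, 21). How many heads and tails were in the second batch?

4 heads and 12 tails

Because Beta–binomial updating is additive in the counts, the combined data contributed (α_post−α_prior, β_post−β_prior) successes and failures.
Total across both batches: 20−5=15 heads, 21−7=14 tails.
Subtract the first batch: 15−11=4 heads and 14−2=12 tails.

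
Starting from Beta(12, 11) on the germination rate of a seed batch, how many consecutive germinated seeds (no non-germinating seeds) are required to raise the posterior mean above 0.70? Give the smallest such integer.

k = 14

After k germinated seeds and 0 non-germinating seeds the posterior is Beta(12+k, 11), with mean (12+k)/(12+11+k).
Set (12+k)/(23+k) > 0.70 and solve: k > (0.70·23 − 12)/(1 − 0.70) = 13.667.
The smallest integer exceeding 13.667 is 14, and checking k=14: (26)/(37) = 0.7027 > 0.70.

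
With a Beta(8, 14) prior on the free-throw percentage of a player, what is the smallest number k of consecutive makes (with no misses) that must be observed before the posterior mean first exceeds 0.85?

After k makes and 0 misses the posterior is Beta(8+k, 14), with mean (8+k)/(8+14+k).
Set (8+k)/(22+k) > 0.85 and solve: k > (0.85·22 − 8)/(1 − 0.85) = 71.333.
The smallest integer exceeding 71.333 is 72.

k = 72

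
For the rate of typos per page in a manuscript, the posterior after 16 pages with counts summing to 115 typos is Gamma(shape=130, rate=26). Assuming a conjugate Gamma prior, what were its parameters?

Gamma–Poisson conjugacy: posterior shape = α + Σxᵢ, posterior rate = β + n.
So α = 130 − 115 = 15 and β = 26 − 16 = 10.

Gamma(shape=15, rate=10)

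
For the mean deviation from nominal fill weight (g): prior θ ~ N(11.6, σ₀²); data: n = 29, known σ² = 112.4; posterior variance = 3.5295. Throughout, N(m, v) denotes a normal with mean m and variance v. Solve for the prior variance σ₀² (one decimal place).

σ₀² = 39.5

For the Normal–Normal model with known σ², precisions add: τ_n = τ₀ + n/σ².
So 1/σ₀² = 1/3.5295 − 29/112.4 = 0.283326 − 0.258007 = 0.025319.
Hence σ₀² = 1/0.025319 ≈ 39.5.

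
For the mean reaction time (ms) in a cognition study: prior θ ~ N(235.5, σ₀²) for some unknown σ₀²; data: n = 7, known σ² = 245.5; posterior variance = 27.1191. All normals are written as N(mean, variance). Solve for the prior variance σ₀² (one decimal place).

σ₀² = 119.6

For the Normal–Normal model with known σ², precisions add: τ_n = τ₀ + n/σ².
So 1/σ₀² = 1/27.1191 − 7/245.5 = 0.036874 − 0.028513 = 0.008361.
Hence σ₀² = 1/0.008361 ≈ 119.6.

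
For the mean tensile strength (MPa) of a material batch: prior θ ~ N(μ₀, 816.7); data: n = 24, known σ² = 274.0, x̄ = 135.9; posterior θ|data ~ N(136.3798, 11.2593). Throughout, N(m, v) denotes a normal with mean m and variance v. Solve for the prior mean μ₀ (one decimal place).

μ₀ = 170.7

The posterior mean is a precision-weighted average: μ_n = (τ₀μ₀ + τ_data·x̄)/(τ₀+τ_data), with τ₀=1/σ₀² and τ_data=n/σ².
Here τ₀ = 1/816.7 = 0.001224 and τ_data = 24/274.0 = 0.087591, so τ_n = 0.088815.
Rearranging for μ₀: μ₀ = (μ_n·τ_n − τ_data·x̄)/τ₀ = (136.3798·0.088815 − 0.087591·135.9) / 0.001224 = 0.208955/0.001224 ≈ 170.7.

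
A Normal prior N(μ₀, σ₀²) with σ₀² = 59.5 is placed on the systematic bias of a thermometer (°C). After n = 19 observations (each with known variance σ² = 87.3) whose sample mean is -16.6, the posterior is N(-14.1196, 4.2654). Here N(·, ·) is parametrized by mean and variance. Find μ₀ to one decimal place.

μ₀ = 18.0

The posterior mean is a precision-weighted average: μ_n = (τ₀μ₀ + τ_data·x̄)/(τ₀+τ_data), with τ₀=1/σ₀² and τ_data=n/σ².
Here τ₀ = 1/59.5 = 0.016807 and τ_data = 19/87.3 = 0.217640, so τ_n = 0.234447.
Rearranging for μ₀: μ₀ = (μ_n·τ_n − τ_data·x̄)/τ₀ = (-14.1196·0.234447 − 0.217640·-16.6) / 0.016807 = 0.302526/0.016807 ≈ 18.0.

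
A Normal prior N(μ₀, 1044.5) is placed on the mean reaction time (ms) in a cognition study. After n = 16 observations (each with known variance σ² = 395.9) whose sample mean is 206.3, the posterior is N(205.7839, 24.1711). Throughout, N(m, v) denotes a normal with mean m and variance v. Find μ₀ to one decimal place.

With known observation variance, the Normal–Normal posterior has precision τ_n = τ₀ + n/σ² and mean μ_n = (τ₀μ₀ + (n/σ²)x̄)/τ_n.
Here τ₀ = 1/1044.5 = 0.000957 and τ_data = 16/395.9 = 0.040414, so τ_n = 0.041371.
Rearranging for μ₀: μ₀ = (μ_n·τ_n − τ_data·x̄)/τ₀ = (205.7839·0.041371 − 0.040414·206.3) / 0.000957 = 0.176078/0.000957 ≈ 184.0.

μ₀ = 184.0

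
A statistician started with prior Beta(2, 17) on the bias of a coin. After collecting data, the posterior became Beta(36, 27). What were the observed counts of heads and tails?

34 heads and 10 tails

Under Beta–binomial conjugacy the posterior parameters are (α+s, β+f).
Match parameters: s=36−2=34, f=27−17=10.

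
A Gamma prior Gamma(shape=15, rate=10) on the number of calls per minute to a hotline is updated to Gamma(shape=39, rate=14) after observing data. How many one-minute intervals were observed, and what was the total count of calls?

A Gamma(α, β) prior (rate parametrization) on a Poisson rate with n observations summing to S gives posterior Gamma(α+S, β+n).
Matching: Σxᵢ = 39 − 15 = 24 and n = 14 − 10 = 4.

n = 4 one-minute intervals with total 24 calls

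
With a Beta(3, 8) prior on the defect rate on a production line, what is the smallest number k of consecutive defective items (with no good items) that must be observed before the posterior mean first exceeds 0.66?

After k defective items and 0 good items the posterior is Beta(3+k, 8), with mean (3+k)/(3+8+k).
Set (3+k)/(11+k) > 0.66 and solve: k > (0.66·11 − 3)/(1 − 0.66) = 12.529.
The smallest integer exceeding 12.529 is 13, and checking k=13: (16)/(24) = 0.6667 > 0.66.

k = 13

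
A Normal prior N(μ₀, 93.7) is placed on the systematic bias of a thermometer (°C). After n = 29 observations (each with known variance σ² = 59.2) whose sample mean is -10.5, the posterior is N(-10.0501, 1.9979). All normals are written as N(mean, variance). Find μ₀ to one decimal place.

The posterior mean is a precision-weighted average: μ_n = (τ₀μ₀ + τ_data·x̄)/(τ₀+τ_data), with τ₀=1/σ₀² and τ_data=n/σ².
Here τ₀ = 1/93.7 = 0.010672 and τ_data = 29/59.2 = 0.489865, so τ_n = 0.500537.
Rearranging for μ₀: μ₀ = (μ_n·τ_n − τ_data·x̄)/τ₀ = (-10.0501·0.500537 − 0.489865·-10.5) / 0.010672 = 0.113136/0.010672 ≈ 10.6.

μ₀ = 10.6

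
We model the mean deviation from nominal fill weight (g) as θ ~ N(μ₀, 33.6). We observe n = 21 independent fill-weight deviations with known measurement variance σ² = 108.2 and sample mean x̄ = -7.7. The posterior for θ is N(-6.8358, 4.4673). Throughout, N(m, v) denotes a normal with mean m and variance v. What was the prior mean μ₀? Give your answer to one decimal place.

μ₀ = -1.2

With known observation variance, the Normal–Normal posterior has precision τ_n = τ₀ + n/σ² and mean μ_n = (τ₀μ₀ + (n/σ²)x̄)/τ_n.
Here τ₀ = 1/33.6 = 0.029762 and τ_data = 21/108.2 = 0.194085, so τ_n = 0.223847.
Rearranging for μ₀: μ₀ = (μ_n·τ_n − τ_data·x̄)/τ₀ = (-6.8358·0.223847 − 0.194085·-7.7) / 0.029762 = -0.035719/0.029762 ≈ -1.2.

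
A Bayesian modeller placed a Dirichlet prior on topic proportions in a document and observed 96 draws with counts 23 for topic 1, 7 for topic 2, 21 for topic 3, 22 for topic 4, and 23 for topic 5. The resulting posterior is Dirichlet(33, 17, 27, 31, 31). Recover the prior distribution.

For a Dirichlet(α) prior with multinomial counts c, the posterior is Dirichlet(α + c) componentwise.
Subtract each count from the matching posterior parameter: 33−23=10, 17−7=10, 27−21=6, 31−22=9, 31−23=8.

Dirichlet(10, 10, 6, 9, 8)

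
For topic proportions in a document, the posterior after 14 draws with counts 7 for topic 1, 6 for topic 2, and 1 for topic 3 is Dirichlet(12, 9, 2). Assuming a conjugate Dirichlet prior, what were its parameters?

For a Dirichlet(α) prior with multinomial counts c, the posterior is Dirichlet(α + c) componentwise.
Subtract each count from the matching posterior parameter: 12−7=5, 9−6=3, 2−1=1.

Dirichlet(5, 3, 1)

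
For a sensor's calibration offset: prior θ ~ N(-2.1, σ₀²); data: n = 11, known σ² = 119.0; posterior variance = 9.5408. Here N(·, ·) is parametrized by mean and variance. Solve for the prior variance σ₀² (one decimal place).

σ₀² = 80.8

For the Normal–Normal model with known σ², precisions add: τ_n = τ₀ + n/σ².
So 1/σ₀² = 1/9.5408 − 11/119.0 = 0.104813 − 0.092437 = 0.012376.
Hence σ₀² = 1/0.012376 ≈ 80.8.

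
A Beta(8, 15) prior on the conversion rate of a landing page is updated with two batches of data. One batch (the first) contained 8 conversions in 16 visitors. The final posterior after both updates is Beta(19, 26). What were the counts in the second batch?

Sequential conjugate updates are equivalent to a single update on the pooled data, so total successes = posterior α − prior α and total failures = posterior β − prior β.
Total across both batches: 19−8=11 conversions, 26−15=11 bounces.
Subtract the first batch: 11−8=3 conversions and 11−8=3 bounces.

3 conversions and 3 bounces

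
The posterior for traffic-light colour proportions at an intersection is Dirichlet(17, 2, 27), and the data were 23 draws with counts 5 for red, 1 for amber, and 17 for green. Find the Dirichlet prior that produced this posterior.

For a Dirichlet(α) prior with multinomial counts c, the posterior is Dirichlet(α + c) componentwise.
Subtract each count from the matching posterior parameter: 17−5=12, 2−1=1, 27−17=10.

Dirichlet(12, 1, 10)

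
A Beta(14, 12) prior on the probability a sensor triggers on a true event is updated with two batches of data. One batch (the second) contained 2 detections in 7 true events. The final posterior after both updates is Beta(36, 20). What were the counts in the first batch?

20 detections and 3 misses

Because Beta–binomial updating is additive in the counts, the combined data contributed (α_post−α_prior, β_post−β_prior) successes and failures.
Total across both batches: 36−14=22 detections, 20−12=8 misses.
Subtract the second batch: 22−2=20 detections and 8−5=3 misses.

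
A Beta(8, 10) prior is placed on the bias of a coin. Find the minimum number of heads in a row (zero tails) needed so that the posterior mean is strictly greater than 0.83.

After k heads and 0 tails the posterior is Beta(8+k, 10), with mean (8+k)/(8+10+k).
Set (8+k)/(18+k) > 0.83 and solve: k > (0.83·18 − 8)/(1 − 0.83) = 40.824.
The smallest integer exceeding 40.824 is 41, and checking k=41: (49)/(59) = 0.8305 > 0.83.

k = 41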